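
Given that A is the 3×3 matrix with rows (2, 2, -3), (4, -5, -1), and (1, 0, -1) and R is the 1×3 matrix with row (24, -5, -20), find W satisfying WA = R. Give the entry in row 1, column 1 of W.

A is on the right of W, so right-multiply by A⁻¹: W = RA⁻¹.
det A = 1, so A⁻¹ = [[5, 2, -17], [3, 1, -10], [5, 2, -18]].
W = RA⁻¹ = [[24, -5, -20]] · [[5, 2, -17], [3, 1, -10], [5, 2, -18]] = [[5, 3, 2]].

5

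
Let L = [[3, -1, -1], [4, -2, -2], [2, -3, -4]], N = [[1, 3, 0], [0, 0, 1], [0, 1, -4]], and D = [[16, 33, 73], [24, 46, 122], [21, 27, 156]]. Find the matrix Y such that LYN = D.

Y = [[4, 4, -2], [-3, 0, 4], [-1, -1, 5]]

Y = L⁻¹DN⁻¹ (apply L⁻¹ on the left and N⁻¹ on the right).
det L = 2; the adjugate gives L⁻¹ = [[1, -1/2, 0], [6, -5, 1], [-4, 7/2, -1]].
det N = -1, so N⁻¹ = [[1, -12, -3], [0, 4, 1], [0, 1, 0]].
L⁻¹D = [[4, 10, 12], [-3, -5, -16], [-1, 2, -21]].
Y = (L⁻¹D)N⁻¹ = [[4, 4, -2], [-3, 0, 4], [-1, -1, 5]].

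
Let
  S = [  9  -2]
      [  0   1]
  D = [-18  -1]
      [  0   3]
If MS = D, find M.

Right-multiplying both sides by S⁻¹ gives M = DS⁻¹.
S has determinant 9; S⁻¹ = [[1/9, 2/9], [0, 1]].
M = DS⁻¹ = [[-18, -1], [0, 3]] · [[1/9, 2/9], [0, 1]] = [[-2, -5], [0, 3]].

M = [[-2, -5], [0, 3]]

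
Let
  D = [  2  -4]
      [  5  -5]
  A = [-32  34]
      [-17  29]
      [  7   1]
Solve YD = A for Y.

Right-multiplying both sides by D⁻¹ gives Y = AD⁻¹.
det D = 10; the adjugate gives D⁻¹ = [[-1/2, 2/5], [-1/2, 1/5]].
Y = AD⁻¹ = [[-32, 34], [-17, 29], [7, 1]] · [[-1/2, 2/5], [-1/2, 1/5]] = [[-1, -6], [-6, -1], [-4, 3]].

Y = [[-1, -6], [-6, -1], [-4, 3]]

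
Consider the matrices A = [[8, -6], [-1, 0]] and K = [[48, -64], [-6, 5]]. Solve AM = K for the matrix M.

A is on the left of M, so left-multiply by A⁻¹: M = A⁻¹K.
det A = -6; the adjugate gives A⁻¹ = [[0, -1], [-1/6, -4/3]].
M = A⁻¹K = [[0, -1], [-1/6, -4/3]] · [[48, -64], [-6, 5]] = [[6, -5], [0, 4]].

M = [[6, -5], [0, 4]]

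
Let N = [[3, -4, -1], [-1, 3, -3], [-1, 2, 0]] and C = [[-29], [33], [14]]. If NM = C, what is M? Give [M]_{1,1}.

-6

N is on the left of M, so left-multiply by N⁻¹: M = N⁻¹C.
N has determinant 5; N⁻¹ = [[6/5, -2/5, 3], [3/5, -1/5, 2], [1/5, -2/5, 1]].
M = N⁻¹C = [[6/5, -2/5, 3], [3/5, -1/5, 2], [1/5, -2/5, 1]] · [[-29], [33], [14]] = [[-6], [4], [-5]].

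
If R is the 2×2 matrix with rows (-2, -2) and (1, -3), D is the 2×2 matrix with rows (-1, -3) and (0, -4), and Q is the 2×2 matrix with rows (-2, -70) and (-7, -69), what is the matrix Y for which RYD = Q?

Y = R⁻¹QD⁻¹ (apply R⁻¹ on the left and D⁻¹ on the right).
det R = 8, so R⁻¹ = [[-3/8, 1/4], [-1/8, -1/4]].
D has determinant 4; D⁻¹ = [[-1, 3/4], [0, -1/4]].
R⁻¹Q = [[-1, 9], [2, 26]].
Y = (R⁻¹Q)D⁻¹ = [[1, -3], [-2, -5]].

Y = [[1, -3], [-2, -5]]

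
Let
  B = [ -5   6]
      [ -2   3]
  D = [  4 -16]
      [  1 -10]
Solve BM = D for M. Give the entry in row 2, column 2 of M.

-6

Since B multiplies M on the left, M = B⁻¹D.
B has determinant -3; B⁻¹ = [[-1, 2], [-2/3, 5/3]].
M = B⁻¹D = [[-1, 2], [-2/3, 5/3]] · [[4, -16], [1, -10]] = [[-2, -4], [-1, -6]].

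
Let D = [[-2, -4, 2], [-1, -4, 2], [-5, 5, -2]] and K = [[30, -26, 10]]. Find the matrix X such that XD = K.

X = [[1, -2, -6]]

Since D sits to the right of X, X = KD⁻¹.
det D = 2; the adjugate gives D⁻¹ = [[-1, 1, 0], [-6, 7, 1], [-25/2, 15, 2]].
X = KD⁻¹ = [[30, -26, 10]] · [[-1, 1, 0], [-6, 7, 1], [-25/2, 15, 2]] = [[1, -2, -6]].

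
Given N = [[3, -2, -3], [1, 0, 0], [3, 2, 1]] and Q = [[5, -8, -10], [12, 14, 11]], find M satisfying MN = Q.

Right-multiplying both sides by N⁻¹ gives M = QN⁻¹.
det N = -4; the adjugate gives N⁻¹ = [[0, 1, 0], [1/4, -3, 3/4], [-1/2, 3, -1/2]].
M = QN⁻¹ = [[5, -8, -10], [12, 14, 11]] · [[0, 1, 0], [1/4, -3, 3/4], [-1/2, 3, -1/2]] = [[3, -1, -1], [-2, 3, 5]].

M = [[3, -1, -1], [-2, 3, 5]]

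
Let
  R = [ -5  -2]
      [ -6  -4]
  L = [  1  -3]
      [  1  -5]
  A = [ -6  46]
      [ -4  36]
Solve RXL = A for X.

X = R⁻¹AL⁻¹ (apply R⁻¹ on the left and L⁻¹ on the right).
det R = 8, so R⁻¹ = [[-1/2, 1/4], [3/4, -5/8]].
L has determinant -2; L⁻¹ = [[5/2, -3/2], [1/2, -1/2]].
R⁻¹A = [[2, -14], [-2, 12]].
X = (R⁻¹A)L⁻¹ = [[-2, 4], [1, -3]].

X = [[-2, 4], [1, -3]]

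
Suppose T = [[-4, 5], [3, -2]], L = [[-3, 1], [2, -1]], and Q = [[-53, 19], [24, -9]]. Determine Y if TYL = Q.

Y = T⁻¹QL⁻¹ (apply T⁻¹ on the left and L⁻¹ on the right).
T has determinant -7; T⁻¹ = [[2/7, 5/7], [3/7, 4/7]].
L has determinant 1; L⁻¹ = [[-1, -1], [-2, -3]].
T⁻¹Q = [[2, -1], [-9, 3]].
Y = (T⁻¹Q)L⁻¹ = [[0, 1], [3, 0]].

Y = [[0, 1], [3, 0]]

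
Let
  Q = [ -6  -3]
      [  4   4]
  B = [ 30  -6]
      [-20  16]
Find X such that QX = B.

Since Q multiplies X on the left, X = Q⁻¹B.
det Q = -12; the adjugate gives Q⁻¹ = [[-1/3, -1/4], [1/3, 1/2]].
X = Q⁻¹B = [[-1/3, -1/4], [1/3, 1/2]] · [[30, -6], [-20, 16]] = [[-5, -2], [0, 6]].

X = [[-5, -2], [0, 6]]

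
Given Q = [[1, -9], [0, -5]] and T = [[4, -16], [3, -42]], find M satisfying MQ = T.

M = [[4, -4], [3, 3]]

Since Q sits to the right of M, M = TQ⁻¹.
Q has determinant -5; Q⁻¹ = [[1, -9/5], [0, -1/5]].
M = TQ⁻¹ = [[4, -16], [3, -42]] · [[1, -9/5], [0, -1/5]] = [[4, -4], [3, 3]].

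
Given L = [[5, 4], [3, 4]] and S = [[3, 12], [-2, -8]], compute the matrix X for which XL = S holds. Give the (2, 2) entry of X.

Right-multiplying both sides by L⁻¹ gives X = SL⁻¹.
det L = 8; the adjugate gives L⁻¹ = [[1/2, -1/2], [-3/8, 5/8]].
X = SL⁻¹ = [[3, 12], [-2, -8]] · [[1/2, -1/2], [-3/8, 5/8]] = [[-3, 6], [2, -4]].

-4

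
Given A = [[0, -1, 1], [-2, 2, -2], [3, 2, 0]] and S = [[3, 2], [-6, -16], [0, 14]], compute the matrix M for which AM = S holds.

M = [[0, 6], [0, -2], [3, 0]]

Left-multiplying both sides by A⁻¹ gives M = A⁻¹S.
det A = -4, so A⁻¹ = [[-1, -1/2, 0], [3/2, 3/4, 1/2], [5/2, 3/4, 1/2]].
M = A⁻¹S = [[-1, -1/2, 0], [3/2, 3/4, 1/2], [5/2, 3/4, 1/2]] · [[3, 2], [-6, -16], [0, 14]] = [[0, 6], [0, -2], [3, 0]].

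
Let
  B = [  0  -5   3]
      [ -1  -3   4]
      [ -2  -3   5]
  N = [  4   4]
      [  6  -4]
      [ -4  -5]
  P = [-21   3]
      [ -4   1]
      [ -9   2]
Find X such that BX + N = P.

BX = P − N = [[-25, -1], [-10, 5], [-5, 7]].
Left-multiplying both sides by B⁻¹ gives X = B⁻¹(P − N).
det B = 6, so B⁻¹ = [[-1/2, 8/3, -11/6], [-1/2, 1, -1/2], [-1/2, 5/3, -5/6]].
X = B⁻¹(P − N) = [[-5, 1], [5, 2], [0, 3]].

X = [[-5, 1], [5, 2], [0, 3]]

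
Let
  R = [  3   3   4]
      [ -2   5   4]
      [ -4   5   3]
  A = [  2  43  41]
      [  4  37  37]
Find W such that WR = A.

Right-multiplying both sides by R⁻¹ gives W = AR⁻¹.
det R = -5; the adjugate gives R⁻¹ = [[1, -11/5, 8/5], [2, -5, 4], [-2, 27/5, -21/5]].
W = AR⁻¹ = [[2, 43, 41], [4, 37, 37]] · [[1, -11/5, 8/5], [2, -5, 4], [-2, 27/5, -21/5]] = [[6, 2, 3], [4, 6, -1]].

W = [[6, 2, 3], [4, 6, -1]]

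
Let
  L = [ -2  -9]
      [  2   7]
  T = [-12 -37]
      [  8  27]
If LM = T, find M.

M = [[-3, -4], [2, 5]]

Since L multiplies M on the left, M = L⁻¹T.
L has determinant 4; L⁻¹ = [[7/4, 9/4], [-1/2, -1/2]].
M = L⁻¹T = [[7/4, 9/4], [-1/2, -1/2]] · [[-12, -37], [8, 27]] = [[-3, -4], [2, 5]].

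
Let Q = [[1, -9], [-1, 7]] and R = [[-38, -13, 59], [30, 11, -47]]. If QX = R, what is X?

Since Q multiplies X on the left, X = Q⁻¹R.
Q has determinant -2; Q⁻¹ = [[-7/2, -9/2], [-1/2, -1/2]].
X = Q⁻¹R = [[-7/2, -9/2], [-1/2, -1/2]] · [[-38, -13, 59], [30, 11, -47]] = [[-2, -4, 5], [4, 1, -6]].

X = [[-2, -4, 5], [4, 1, -6]]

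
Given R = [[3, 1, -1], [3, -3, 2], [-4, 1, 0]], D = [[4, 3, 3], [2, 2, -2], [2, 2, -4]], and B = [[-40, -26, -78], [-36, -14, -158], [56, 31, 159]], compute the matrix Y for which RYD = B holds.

Y = [[-5, 0, 4], [5, -2, -4], [4, 0, -2]]

Left-multiply by R⁻¹ and right-multiply by D⁻¹: Y = R⁻¹BD⁻¹.
det R = -5; the adjugate gives R⁻¹ = [[2/5, 1/5, 1/5], [8/5, 4/5, 9/5], [9/5, 7/5, 12/5]].
det D = -4; the adjugate gives D⁻¹ = [[1, -9/2, 3], [-1, 11/2, -7/2], [0, 1/2, -1/2]].
R⁻¹B = [[-12, -7, -31], [8, 3, 35], [12, 8, 20]].
Y = (R⁻¹B)D⁻¹ = [[-5, 0, 4], [5, -2, -4], [4, 0, -2]].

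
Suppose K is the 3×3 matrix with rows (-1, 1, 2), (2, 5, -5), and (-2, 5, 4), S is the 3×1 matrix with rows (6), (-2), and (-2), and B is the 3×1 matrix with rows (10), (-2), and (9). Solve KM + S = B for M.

KM = B − S = [[4], [0], [11]].
K is on the left of M, so left-multiply by K⁻¹: M = K⁻¹(B − S).
det K = -3; the adjugate gives K⁻¹ = [[-15, -2, 5], [-2/3, 0, 1/3], [-20/3, -1, 7/3]].
M = K⁻¹(B − S) = [[-5], [1], [-1]].

M = [[-5], [1], [-1]]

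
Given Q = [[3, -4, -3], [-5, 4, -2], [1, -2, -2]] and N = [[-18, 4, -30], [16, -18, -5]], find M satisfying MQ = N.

Since Q sits to the right of M, M = NQ⁻¹.
det Q = -6, so Q⁻¹ = [[2, 1/3, -10/3], [2, 1/2, -7/2], [-1, -1/3, 4/3]].
M = NQ⁻¹ = [[-18, 4, -30], [16, -18, -5]] · [[2, 1/3, -10/3], [2, 1/2, -7/2], [-1, -1/3, 4/3]] = [[2, 6, 6], [1, -2, 3]].

M = [[2, 6, 6], [1, -2, 3]]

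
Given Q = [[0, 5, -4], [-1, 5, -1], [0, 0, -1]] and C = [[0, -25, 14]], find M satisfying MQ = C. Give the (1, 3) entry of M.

6

Since Q sits to the right of M, M = CQ⁻¹.
det Q = -5; the adjugate gives Q⁻¹ = [[1, -1, -3], [1/5, 0, -4/5], [0, 0, -1]].
M = CQ⁻¹ = [[0, -25, 14]] · [[1, -1, -3], [1/5, 0, -4/5], [0, 0, -1]] = [[-5, 0, 6]].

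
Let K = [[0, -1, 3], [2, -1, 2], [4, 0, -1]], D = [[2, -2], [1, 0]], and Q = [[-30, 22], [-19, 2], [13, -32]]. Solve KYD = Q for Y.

Y = [[3, -5], [-1, 5], [-4, -1]]

Left-multiply by K⁻¹ and right-multiply by D⁻¹: Y = K⁻¹QD⁻¹.
det K = 2, so K⁻¹ = [[1/2, -1/2, 1/2], [5, -6, 3], [2, -2, 1]].
det D = 2, so D⁻¹ = [[0, 1], [-1/2, 1]].
K⁻¹Q = [[1, -6], [3, 2], [-9, 8]].
Y = (K⁻¹Q)D⁻¹ = [[3, -5], [-1, 5], [-4, -1]].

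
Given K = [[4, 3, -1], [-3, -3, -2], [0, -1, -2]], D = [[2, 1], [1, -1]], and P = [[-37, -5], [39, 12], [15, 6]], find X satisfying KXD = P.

X = K⁻¹PD⁻¹ (apply K⁻¹ on the left and D⁻¹ on the right).
K has determinant -5; K⁻¹ = [[-4/5, -7/5, 9/5], [6/5, 8/5, -11/5], [-3/5, -4/5, 3/5]].
det D = -3; the adjugate gives D⁻¹ = [[1/3, 1/3], [1/3, -2/3]].
K⁻¹P = [[2, -2], [-15, 0], [0, -3]].
X = (K⁻¹P)D⁻¹ = [[0, 2], [-5, -5], [-1, 2]].

X = [[0, 2], [-5, -5], [-1, 2]]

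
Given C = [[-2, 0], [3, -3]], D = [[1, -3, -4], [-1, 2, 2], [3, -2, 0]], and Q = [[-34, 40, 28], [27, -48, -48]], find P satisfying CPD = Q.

P = [[2, -3, 4], [0, 1, 3]]

Left-multiply by C⁻¹ and right-multiply by D⁻¹: P = C⁻¹QD⁻¹.
det C = 6, so C⁻¹ = [[-1/2, 0], [-1/2, -1/3]].
D has determinant 2; D⁻¹ = [[2, 4, 1], [3, 6, 1], [-2, -7/2, -1/2]].
C⁻¹Q = [[17, -20, -14], [8, -4, 2]].
P = (C⁻¹Q)D⁻¹ = [[2, -3, 4], [0, 1, 3]].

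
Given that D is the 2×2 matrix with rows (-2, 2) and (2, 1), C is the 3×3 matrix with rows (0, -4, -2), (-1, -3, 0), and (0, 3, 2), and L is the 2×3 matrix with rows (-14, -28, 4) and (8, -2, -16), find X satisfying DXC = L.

Isolating X: multiply by D⁻¹ from the left and C⁻¹ from the right, so X = D⁻¹LC⁻¹.
det D = -6, so D⁻¹ = [[-1/6, 1/3], [1/3, 1/3]].
det C = -2, so C⁻¹ = [[3, -1, 3], [-1, 0, -1], [3/2, 0, 2]].
D⁻¹L = [[5, 4, -6], [-2, -10, -4]].
X = (D⁻¹L)C⁻¹ = [[2, -5, -1], [-2, 2, -4]].

X = [[2, -5, -1], [-2, 2, -4]]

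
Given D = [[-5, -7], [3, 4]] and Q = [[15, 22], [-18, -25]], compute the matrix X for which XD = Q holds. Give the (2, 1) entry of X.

3

Since D sits to the right of X, X = QD⁻¹.
det D = 1, so D⁻¹ = [[4, 7], [-3, -5]].
X = QD⁻¹ = [[15, 22], [-18, -25]] · [[4, 7], [-3, -5]] = [[-6, -5], [3, -1]].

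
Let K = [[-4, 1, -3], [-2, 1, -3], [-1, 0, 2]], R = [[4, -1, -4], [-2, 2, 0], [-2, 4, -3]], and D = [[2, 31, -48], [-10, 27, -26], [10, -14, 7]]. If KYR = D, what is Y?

Isolating Y: multiply by K⁻¹ from the left and R⁻¹ from the right, so Y = K⁻¹DR⁻¹.
det K = -4; the adjugate gives K⁻¹ = [[-1/2, 1/2, 0], [-7/4, 11/4, 3/2], [-1/4, 1/4, 1/2]].
det R = -2; the adjugate gives R⁻¹ = [[3, 19/2, -4], [3, 10, -4], [2, 7, -3]].
K⁻¹D = [[-6, -2, 11], [-16, -1, 23], [2, -8, 9]].
Y = (K⁻¹D)R⁻¹ = [[-2, 0, -1], [-5, -1, -1], [0, 2, -3]].

Y = [[-2, 0, -1], [-5, -1, -1], [0, 2, -3]]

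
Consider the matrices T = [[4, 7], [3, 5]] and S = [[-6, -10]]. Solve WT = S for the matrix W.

Since T sits to the right of W, W = ST⁻¹.
det T = -1; the adjugate gives T⁻¹ = [[-5, 7], [3, -4]].
W = ST⁻¹ = [[-6, -10]] · [[-5, 7], [3, -4]] = [[0, -2]].

W = [[0, -2]]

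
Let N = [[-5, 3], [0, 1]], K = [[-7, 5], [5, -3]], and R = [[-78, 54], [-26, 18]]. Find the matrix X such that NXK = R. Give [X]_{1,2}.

0

Left-multiply by N⁻¹ and right-multiply by K⁻¹: X = N⁻¹RK⁻¹.
N has determinant -5; N⁻¹ = [[-1/5, 3/5], [0, 1]].
det K = -4; the adjugate gives K⁻¹ = [[3/4, 5/4], [5/4, 7/4]].
N⁻¹R = [[0, 0], [-26, 18]].
X = (N⁻¹R)K⁻¹ = [[0, 0], [3, -1]].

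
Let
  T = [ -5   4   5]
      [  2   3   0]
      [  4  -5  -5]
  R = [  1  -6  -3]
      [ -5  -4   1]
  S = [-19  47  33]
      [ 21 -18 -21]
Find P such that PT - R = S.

P = [[4, 5, -2], [-4, -2, 0]]

PT = S + R = [[-18, 41, 30], [16, -22, -20]].
Since T sits to the right of P, P = (S + R)T⁻¹.
det T = 5, so T⁻¹ = [[-3, -1, -3], [2, 1, 2], [-22/5, -9/5, -23/5]].
P = (S + R)T⁻¹ = [[4, 5, -2], [-4, -2, 0]].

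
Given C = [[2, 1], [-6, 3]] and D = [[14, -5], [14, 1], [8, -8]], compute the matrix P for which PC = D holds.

C is on the right of P, so right-multiply by C⁻¹: P = DC⁻¹.
C has determinant 12; C⁻¹ = [[1/4, -1/12], [1/2, 1/6]].
P = DC⁻¹ = [[14, -5], [14, 1], [8, -8]] · [[1/4, -1/12], [1/2, 1/6]] = [[1, -2], [4, -1], [-2, -2]].

P = [[1, -2], [4, -1], [-2, -2]]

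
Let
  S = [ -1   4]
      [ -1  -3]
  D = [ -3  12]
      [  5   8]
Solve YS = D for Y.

Y = [[3, 0], [-1, -4]]

S is on the right of Y, so right-multiply by S⁻¹: Y = DS⁻¹.
det S = 7, so S⁻¹ = [[-3/7, -4/7], [1/7, -1/7]].
Y = DS⁻¹ = [[-3, 12], [5, 8]] · [[-3/7, -4/7], [1/7, -1/7]] = [[3, 0], [-1, -4]].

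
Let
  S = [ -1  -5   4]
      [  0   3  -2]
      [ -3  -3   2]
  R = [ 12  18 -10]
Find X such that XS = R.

Right-multiplying both sides by S⁻¹ gives X = RS⁻¹.
det S = 6, so S⁻¹ = [[0, -1/3, -1/3], [1, 5/3, -1/3], [3/2, 2, -1/2]].
X = RS⁻¹ = [[12, 18, -10]] · [[0, -1/3, -1/3], [1, 5/3, -1/3], [3/2, 2, -1/2]] = [[3, 6, -5]].

X = [[3, 6, -5]]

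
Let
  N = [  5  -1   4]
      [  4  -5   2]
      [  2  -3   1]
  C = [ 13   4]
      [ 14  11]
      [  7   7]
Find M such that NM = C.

M = [[5, -3], [0, -3], [-3, 4]]

Left-multiplying both sides by N⁻¹ gives M = N⁻¹C.
det N = -3; the adjugate gives N⁻¹ = [[-1/3, 11/3, -6], [0, 1, -2], [2/3, -13/3, 7]].
M = N⁻¹C = [[-1/3, 11/3, -6], [0, 1, -2], [2/3, -13/3, 7]] · [[13, 4], [14, 11], [7, 7]] = [[5, -3], [0, -3], [-3, 4]].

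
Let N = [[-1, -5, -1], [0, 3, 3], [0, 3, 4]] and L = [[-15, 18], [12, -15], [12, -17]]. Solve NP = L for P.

N is on the left of P, so left-multiply by N⁻¹: P = N⁻¹L.
det N = -3, so N⁻¹ = [[-1, -17/3, 4], [0, 4/3, -1], [0, -1, 1]].
P = N⁻¹L = [[-1, -17/3, 4], [0, 4/3, -1], [0, -1, 1]] · [[-15, 18], [12, -15], [12, -17]] = [[-5, -1], [4, -3], [0, -2]].

P = [[-5, -1], [4, -3], [0, -2]]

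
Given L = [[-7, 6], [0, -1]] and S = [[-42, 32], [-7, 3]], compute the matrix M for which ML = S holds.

Since L sits to the right of M, M = SL⁻¹.
det L = 7, so L⁻¹ = [[-1/7, -6/7], [0, -1]].
M = SL⁻¹ = [[-42, 32], [-7, 3]] · [[-1/7, -6/7], [0, -1]] = [[6, 4], [1, 3]].

M = [[6, 4], [1, 3]]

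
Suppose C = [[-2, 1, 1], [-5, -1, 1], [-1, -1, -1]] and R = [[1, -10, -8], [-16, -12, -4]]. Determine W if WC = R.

W = [[-5, 1, 4], [-4, 4, 4]]

Since C sits to the right of W, W = RC⁻¹.
C has determinant -6; C⁻¹ = [[-1/3, 0, -1/3], [1, -1/2, 1/2], [-2/3, 1/2, -7/6]].
W = RC⁻¹ = [[1, -10, -8], [-16, -12, -4]] · [[-1/3, 0, -1/3], [1, -1/2, 1/2], [-2/3, 1/2, -7/6]] = [[-5, 1, 4], [-4, 4, 4]].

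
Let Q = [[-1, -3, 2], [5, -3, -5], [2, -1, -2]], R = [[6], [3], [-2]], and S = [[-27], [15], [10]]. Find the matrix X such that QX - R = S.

X = [[3], [4], [-3]]

QX = S + R = [[-21], [18], [8]].
Q is on the left of X, so left-multiply by Q⁻¹: X = Q⁻¹(S + R).
det Q = 1; the adjugate gives Q⁻¹ = [[1, -8, 21], [0, -2, 5], [1, -7, 18]].
X = Q⁻¹(S + R) = [[3], [4], [-3]].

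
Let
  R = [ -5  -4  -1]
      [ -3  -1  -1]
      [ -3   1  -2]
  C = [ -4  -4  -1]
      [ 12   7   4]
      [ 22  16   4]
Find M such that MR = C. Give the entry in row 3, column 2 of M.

Since R sits to the right of M, M = CR⁻¹.
det R = 3, so R⁻¹ = [[1, -3, 1], [-1, 7/3, -2/3], [-2, 17/3, -7/3]].
M = CR⁻¹ = [[-4, -4, -1], [12, 7, 4], [22, 16, 4]] · [[1, -3, 1], [-1, 7/3, -2/3], [-2, 17/3, -7/3]] = [[2, -3, 1], [-3, 3, -2], [-2, -6, 2]].

-6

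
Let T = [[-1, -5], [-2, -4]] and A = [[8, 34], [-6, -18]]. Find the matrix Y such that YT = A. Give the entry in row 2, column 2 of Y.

Since T sits to the right of Y, Y = AT⁻¹.
T has determinant -6; T⁻¹ = [[2/3, -5/6], [-1/3, 1/6]].
Y = AT⁻¹ = [[8, 34], [-6, -18]] · [[2/3, -5/6], [-1/3, 1/6]] = [[-6, -1], [2, 2]].

2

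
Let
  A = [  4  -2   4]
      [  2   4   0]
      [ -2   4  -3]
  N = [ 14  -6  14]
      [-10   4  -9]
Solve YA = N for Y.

Since A sits to the right of Y, Y = NA⁻¹.
det A = 4, so A⁻¹ = [[-3, 5/2, -4], [3/2, -1, 2], [4, -3, 5]].
Y = NA⁻¹ = [[14, -6, 14], [-10, 4, -9]] · [[-3, 5/2, -4], [3/2, -1, 2], [4, -3, 5]] = [[5, -1, 2], [0, -2, 3]].

Y = [[5, -1, 2], [0, -2, 3]]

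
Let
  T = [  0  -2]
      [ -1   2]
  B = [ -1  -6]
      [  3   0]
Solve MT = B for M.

M = [[4, 1], [-3, -3]]

Since T sits to the right of M, M = BT⁻¹.
T has determinant -2; T⁻¹ = [[-1, -1], [-1/2, 0]].
M = BT⁻¹ = [[-1, -6], [3, 0]] · [[-1, -1], [-1/2, 0]] = [[4, 1], [-3, -3]].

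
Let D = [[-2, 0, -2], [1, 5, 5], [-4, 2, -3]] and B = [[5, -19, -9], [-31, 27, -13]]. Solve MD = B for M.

M = [[0, -3, -2], [5, 3, 6]]

Since D sits to the right of M, M = BD⁻¹.
det D = 6; the adjugate gives D⁻¹ = [[-25/6, -2/3, 5/3], [-17/6, -1/3, 4/3], [11/3, 2/3, -5/3]].
M = BD⁻¹ = [[5, -19, -9], [-31, 27, -13]] · [[-25/6, -2/3, 5/3], [-17/6, -1/3, 4/3], [11/3, 2/3, -5/3]] = [[0, -3, -2], [5, 3, 6]].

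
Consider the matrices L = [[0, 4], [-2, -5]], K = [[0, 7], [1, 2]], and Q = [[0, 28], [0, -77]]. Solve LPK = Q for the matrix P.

Isolating P: multiply by L⁻¹ from the left and K⁻¹ from the right, so P = L⁻¹QK⁻¹.
L has determinant 8; L⁻¹ = [[-5/8, -1/2], [1/4, 0]].
det K = -7, so K⁻¹ = [[-2/7, 1], [1/7, 0]].
L⁻¹Q = [[0, 21], [0, 7]].
P = (L⁻¹Q)K⁻¹ = [[3, 0], [1, 0]].

P = [[3, 0], [1, 0]]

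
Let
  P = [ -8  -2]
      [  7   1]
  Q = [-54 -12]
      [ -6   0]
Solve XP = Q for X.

Since P sits to the right of X, X = QP⁻¹.
P has determinant 6; P⁻¹ = [[1/6, 1/3], [-7/6, -4/3]].
X = QP⁻¹ = [[-54, -12], [-6, 0]] · [[1/6, 1/3], [-7/6, -4/3]] = [[5, -2], [-1, -2]].

X = [[5, -2], [-1, -2]]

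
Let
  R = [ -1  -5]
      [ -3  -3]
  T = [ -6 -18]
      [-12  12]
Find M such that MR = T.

Right-multiplying both sides by R⁻¹ gives M = TR⁻¹.
R has determinant -12; R⁻¹ = [[1/4, -5/12], [-1/4, 1/12]].
M = TR⁻¹ = [[-6, -18], [-12, 12]] · [[1/4, -5/12], [-1/4, 1/12]] = [[3, 1], [-6, 6]].

M = [[3, 1], [-6, 6]]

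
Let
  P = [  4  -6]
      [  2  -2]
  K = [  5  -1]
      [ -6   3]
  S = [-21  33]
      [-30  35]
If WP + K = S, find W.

WP = S − K = [[-26, 34], [-24, 32]].
P is on the right of W, so right-multiply by P⁻¹: W = (S − K)P⁻¹.
det P = 4, so P⁻¹ = [[-1/2, 3/2], [-1/2, 1]].
W = (S − K)P⁻¹ = [[-4, -5], [-4, -4]].

W = [[-4, -5], [-4, -4]]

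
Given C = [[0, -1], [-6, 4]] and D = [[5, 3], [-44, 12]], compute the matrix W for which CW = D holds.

Since C multiplies W on the left, W = C⁻¹D.
det C = -6, so C⁻¹ = [[-2/3, -1/6], [-1, 0]].
W = C⁻¹D = [[-2/3, -1/6], [-1, 0]] · [[5, 3], [-44, 12]] = [[4, -4], [-5, -3]].

W = [[4, -4], [-5, -3]]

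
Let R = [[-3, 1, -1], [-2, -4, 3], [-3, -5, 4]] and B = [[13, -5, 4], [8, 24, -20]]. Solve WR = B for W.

W = [[-4, 4, -3], [2, 2, -6]]

R is on the right of W, so right-multiply by R⁻¹: W = BR⁻¹.
det R = 4; the adjugate gives R⁻¹ = [[-1/4, 1/4, -1/4], [-1/4, -15/4, 11/4], [-1/2, -9/2, 7/2]].
W = BR⁻¹ = [[13, -5, 4], [8, 24, -20]] · [[-1/4, 1/4, -1/4], [-1/4, -15/4, 11/4], [-1/2, -9/2, 7/2]] = [[-4, 4, -3], [2, 2, -6]].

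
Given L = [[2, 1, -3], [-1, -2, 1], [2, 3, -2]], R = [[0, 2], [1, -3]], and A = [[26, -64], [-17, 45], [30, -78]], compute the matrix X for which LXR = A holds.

X = [[2, 5], [0, 4], [-1, -4]]

X = L⁻¹AR⁻¹ (apply L⁻¹ on the left and R⁻¹ on the right).
L has determinant -1; L⁻¹ = [[-1, 7, 5], [0, -2, -1], [-1, 4, 3]].
det R = -2; the adjugate gives R⁻¹ = [[3/2, 1], [1/2, 0]].
L⁻¹A = [[5, -11], [4, -12], [-4, 10]].
X = (L⁻¹A)R⁻¹ = [[2, 5], [0, 4], [-1, -4]].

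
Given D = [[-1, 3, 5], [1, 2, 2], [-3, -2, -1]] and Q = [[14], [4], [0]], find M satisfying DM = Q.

D is on the left of M, so left-multiply by D⁻¹: M = D⁻¹Q.
D has determinant 3; D⁻¹ = [[2/3, -7/3, -4/3], [-5/3, 16/3, 7/3], [4/3, -11/3, -5/3]].
M = D⁻¹Q = [[2/3, -7/3, -4/3], [-5/3, 16/3, 7/3], [4/3, -11/3, -5/3]] · [[14], [4], [0]] = [[0], [-2], [4]].

M = [[0], [-2], [4]]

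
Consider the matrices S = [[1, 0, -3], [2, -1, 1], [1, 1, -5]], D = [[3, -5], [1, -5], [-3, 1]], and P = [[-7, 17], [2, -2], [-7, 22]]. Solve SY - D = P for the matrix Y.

SY = P + D = [[-4, 12], [3, -7], [-10, 23]].
Since S multiplies Y on the left, Y = S⁻¹(P + D).
det S = -5; the adjugate gives S⁻¹ = [[-4/5, 3/5, 3/5], [-11/5, 2/5, 7/5], [-3/5, 1/5, 1/5]].
Y = S⁻¹(P + D) = [[-1, 0], [-4, 3], [1, -4]].

Y = [[-1, 0], [-4, 3], [1, -4]]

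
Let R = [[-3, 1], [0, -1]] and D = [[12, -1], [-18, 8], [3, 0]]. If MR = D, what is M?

Right-multiplying both sides by R⁻¹ gives M = DR⁻¹.
det R = 3; the adjugate gives R⁻¹ = [[-1/3, -1/3], [0, -1]].
M = DR⁻¹ = [[12, -1], [-18, 8], [3, 0]] · [[-1/3, -1/3], [0, -1]] = [[-4, -3], [6, -2], [-1, -1]].

M = [[-4, -3], [6, -2], [-1, -1]]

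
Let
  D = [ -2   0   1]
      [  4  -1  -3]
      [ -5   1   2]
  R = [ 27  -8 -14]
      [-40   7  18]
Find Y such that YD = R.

Y = [[5, 3, -5], [3, -1, 6]]

Right-multiplying both sides by D⁻¹ gives Y = RD⁻¹.
det D = -3; the adjugate gives D⁻¹ = [[-1/3, -1/3, -1/3], [-7/3, -1/3, 2/3], [1/3, -2/3, -2/3]].
Y = RD⁻¹ = [[27, -8, -14], [-40, 7, 18]] · [[-1/3, -1/3, -1/3], [-7/3, -1/3, 2/3], [1/3, -2/3, -2/3]] = [[5, 3, -5], [3, -1, 6]].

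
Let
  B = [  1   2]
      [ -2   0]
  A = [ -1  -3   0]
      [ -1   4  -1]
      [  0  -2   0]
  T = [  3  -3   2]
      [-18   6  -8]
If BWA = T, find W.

W = [[-5, -4, 1], [2, 1, -1]]

Isolating W: multiply by B⁻¹ from the left and A⁻¹ from the right, so W = B⁻¹TA⁻¹.
B has determinant 4; B⁻¹ = [[0, -1/2], [1/2, 1/4]].
det A = 2, so A⁻¹ = [[-1, 0, 3/2], [0, 0, -1/2], [1, -1, -7/2]].
B⁻¹T = [[9, -3, 4], [-3, 0, -1]].
W = (B⁻¹T)A⁻¹ = [[-5, -4, 1], [2, 1, -1]].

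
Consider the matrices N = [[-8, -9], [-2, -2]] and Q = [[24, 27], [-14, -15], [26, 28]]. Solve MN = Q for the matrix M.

N is on the right of M, so right-multiply by N⁻¹: M = QN⁻¹.
det N = -2, so N⁻¹ = [[1, -9/2], [-1, 4]].
M = QN⁻¹ = [[24, 27], [-14, -15], [26, 28]] · [[1, -9/2], [-1, 4]] = [[-3, 0], [1, 3], [-2, -5]].

M = [[-3, 0], [1, 3], [-2, -5]]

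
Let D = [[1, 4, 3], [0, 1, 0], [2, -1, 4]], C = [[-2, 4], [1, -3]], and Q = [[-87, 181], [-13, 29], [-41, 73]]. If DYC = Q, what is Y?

Y = [[5, -1], [5, -3], [5, 2]]

Y = D⁻¹QC⁻¹ (apply D⁻¹ on the left and C⁻¹ on the right).
det D = -2; the adjugate gives D⁻¹ = [[-2, 19/2, 3/2], [0, 1, 0], [1, -9/2, -1/2]].
C has determinant 2; C⁻¹ = [[-3/2, -2], [-1/2, -1]].
D⁻¹Q = [[-11, 23], [-13, 29], [-8, 14]].
Y = (D⁻¹Q)C⁻¹ = [[5, -1], [5, -3], [5, 2]].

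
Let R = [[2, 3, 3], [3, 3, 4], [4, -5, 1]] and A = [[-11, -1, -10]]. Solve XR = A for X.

R is on the right of X, so right-multiply by R⁻¹: X = AR⁻¹.
R has determinant 4; R⁻¹ = [[23/4, -9/2, 3/4], [13/4, -5/2, 1/4], [-27/4, 11/2, -3/4]].
X = AR⁻¹ = [[-11, -1, -10]] · [[23/4, -9/2, 3/4], [13/4, -5/2, 1/4], [-27/4, 11/2, -3/4]] = [[1, -3, -1]].

X = [[1, -3, -1]]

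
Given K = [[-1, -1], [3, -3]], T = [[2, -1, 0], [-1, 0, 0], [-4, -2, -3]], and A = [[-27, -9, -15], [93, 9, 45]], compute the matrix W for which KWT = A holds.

W = [[4, -1, -5], [-3, -4, 0]]

Left-multiply by K⁻¹ and right-multiply by T⁻¹: W = K⁻¹AT⁻¹.
det K = 6, so K⁻¹ = [[-1/2, 1/6], [-1/2, -1/6]].
det T = 3; the adjugate gives T⁻¹ = [[0, -1, 0], [-1, -2, 0], [2/3, 8/3, -1/3]].
K⁻¹A = [[29, 6, 15], [-2, 3, 0]].
W = (K⁻¹A)T⁻¹ = [[4, -1, -5], [-3, -4, 0]].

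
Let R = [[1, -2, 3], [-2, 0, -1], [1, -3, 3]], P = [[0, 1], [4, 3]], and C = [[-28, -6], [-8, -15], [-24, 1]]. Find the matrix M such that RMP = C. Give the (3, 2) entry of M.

Left-multiply by R⁻¹ and right-multiply by P⁻¹: M = R⁻¹CP⁻¹.
det R = 5, so R⁻¹ = [[-3/5, -3/5, 2/5], [1, 0, -1], [6/5, 1/5, -4/5]].
P has determinant -4; P⁻¹ = [[-3/4, 1/4], [1, 0]].
R⁻¹C = [[12, 13], [-4, -7], [-16, -11]].
M = (R⁻¹C)P⁻¹ = [[4, 3], [-4, -1], [1, -4]].

-4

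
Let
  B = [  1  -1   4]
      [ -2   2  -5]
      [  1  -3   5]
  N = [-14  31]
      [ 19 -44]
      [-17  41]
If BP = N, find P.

P = [[-2, 5], [0, -2], [-3, 6]]

B is on the left of P, so left-multiply by B⁻¹: P = B⁻¹N.
det B = 6; the adjugate gives B⁻¹ = [[-5/6, -7/6, -1/2], [5/6, 1/6, -1/2], [2/3, 1/3, 0]].
P = B⁻¹N = [[-5/6, -7/6, -1/2], [5/6, 1/6, -1/2], [2/3, 1/3, 0]] · [[-14, 31], [19, -44], [-17, 41]] = [[-2, 5], [0, -2], [-3, 6]].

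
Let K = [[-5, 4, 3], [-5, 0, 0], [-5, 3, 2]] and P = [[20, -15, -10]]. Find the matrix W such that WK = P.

W = [[0, 1, -5]]

Since K sits to the right of W, W = PK⁻¹.
det K = -5, so K⁻¹ = [[0, -1/5, 0], [-2, -1, 3], [3, 1, -4]].
W = PK⁻¹ = [[20, -15, -10]] · [[0, -1/5, 0], [-2, -1, 3], [3, 1, -4]] = [[0, 1, -5]].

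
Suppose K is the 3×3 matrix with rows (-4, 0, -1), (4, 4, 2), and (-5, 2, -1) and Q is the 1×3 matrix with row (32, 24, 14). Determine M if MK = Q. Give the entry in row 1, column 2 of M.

Since K sits to the right of M, M = QK⁻¹.
K has determinant 4; K⁻¹ = [[-2, -1/2, 1], [-3/2, -1/4, 1], [7, 2, -4]].
M = QK⁻¹ = [[32, 24, 14]] · [[-2, -1/2, 1], [-3/2, -1/4, 1], [7, 2, -4]] = [[-2, 6, 0]].

6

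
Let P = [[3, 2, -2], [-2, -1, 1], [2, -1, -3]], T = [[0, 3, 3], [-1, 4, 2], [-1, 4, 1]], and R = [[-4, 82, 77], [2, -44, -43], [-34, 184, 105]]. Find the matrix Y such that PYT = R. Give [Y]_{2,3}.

-2

Isolating Y: multiply by P⁻¹ from the left and T⁻¹ from the right, so Y = P⁻¹RT⁻¹.
det P = -4, so P⁻¹ = [[-1, -2, 0], [1, 5/4, -1/4], [-1, -7/4, -1/4]].
det T = -3; the adjugate gives T⁻¹ = [[4/3, -3, 2], [1/3, -1, 1], [0, 1, -1]].
P⁻¹R = [[0, 6, 9], [7, -19, -3], [9, -51, -28]].
Y = (P⁻¹R)T⁻¹ = [[2, 3, -3], [3, -5, -2], [-5, -4, -5]].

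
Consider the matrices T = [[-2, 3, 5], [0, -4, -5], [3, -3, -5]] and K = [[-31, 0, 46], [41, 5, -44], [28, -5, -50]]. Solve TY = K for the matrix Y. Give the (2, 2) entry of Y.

5

Since T multiplies Y on the left, Y = T⁻¹K.
det T = 5; the adjugate gives T⁻¹ = [[1, 0, 1], [-3, -1, -2], [12/5, 3/5, 8/5]].
Y = T⁻¹K = [[1, 0, 1], [-3, -1, -2], [12/5, 3/5, 8/5]] · [[-31, 0, 46], [41, 5, -44], [28, -5, -50]] = [[-3, -5, -4], [-4, 5, 6], [-5, -5, 4]].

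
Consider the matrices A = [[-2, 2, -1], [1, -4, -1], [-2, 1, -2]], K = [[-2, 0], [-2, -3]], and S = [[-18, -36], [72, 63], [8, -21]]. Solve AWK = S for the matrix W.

W = [[2, -1], [3, 5], [5, 0]]

W = A⁻¹SK⁻¹ (apply A⁻¹ on the left and K⁻¹ on the right).
det A = -3; the adjugate gives A⁻¹ = [[-3, -1, 2], [-4/3, -2/3, 1], [7/3, 2/3, -2]].
det K = 6, so K⁻¹ = [[-1/2, 0], [1/3, -1/3]].
A⁻¹S = [[-2, 3], [-16, -15], [-10, 0]].
W = (A⁻¹S)K⁻¹ = [[2, -1], [3, 5], [5, 0]].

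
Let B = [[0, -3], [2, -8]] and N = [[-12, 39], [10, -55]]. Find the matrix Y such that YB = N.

B is on the right of Y, so right-multiply by B⁻¹: Y = NB⁻¹.
det B = 6, so B⁻¹ = [[-4/3, 1/2], [-1/3, 0]].
Y = NB⁻¹ = [[-12, 39], [10, -55]] · [[-4/3, 1/2], [-1/3, 0]] = [[3, -6], [5, 5]].

Y = [[3, -6], [5, 5]]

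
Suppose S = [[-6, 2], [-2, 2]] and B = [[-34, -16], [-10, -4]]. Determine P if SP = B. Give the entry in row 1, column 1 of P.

S is on the left of P, so left-multiply by S⁻¹: P = S⁻¹B.
det S = -8; the adjugate gives S⁻¹ = [[-1/4, 1/4], [-1/4, 3/4]].
P = S⁻¹B = [[-1/4, 1/4], [-1/4, 3/4]] · [[-34, -16], [-10, -4]] = [[6, 3], [1, 1]].

6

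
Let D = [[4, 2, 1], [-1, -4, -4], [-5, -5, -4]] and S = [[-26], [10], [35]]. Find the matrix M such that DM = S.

M = [[-6], [-1], [0]]

Since D multiplies M on the left, M = D⁻¹S.
D has determinant 1; D⁻¹ = [[-4, 3, -4], [16, -11, 15], [-15, 10, -14]].
M = D⁻¹S = [[-4, 3, -4], [16, -11, 15], [-15, 10, -14]] · [[-26], [10], [35]] = [[-6], [-1], [0]].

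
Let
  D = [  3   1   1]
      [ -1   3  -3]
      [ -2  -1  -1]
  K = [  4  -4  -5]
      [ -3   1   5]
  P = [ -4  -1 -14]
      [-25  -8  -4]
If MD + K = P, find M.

M = [[0, 2, 3], [-4, 0, 5]]

MD = P − K = [[-8, 3, -9], [-22, -9, -9]].
Right-multiplying both sides by D⁻¹ gives M = (P − K)D⁻¹.
D has determinant -6; D⁻¹ = [[1, 0, 1], [-5/6, 1/6, -4/3], [-7/6, -1/6, -5/3]].
M = (P − K)D⁻¹ = [[0, 2, 3], [-4, 0, 5]].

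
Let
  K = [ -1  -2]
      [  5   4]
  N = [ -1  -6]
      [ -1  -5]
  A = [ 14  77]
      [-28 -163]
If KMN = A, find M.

M = [[3, -3], [2, 5]]

Isolating M: multiply by K⁻¹ from the left and N⁻¹ from the right, so M = K⁻¹AN⁻¹.
det K = 6, so K⁻¹ = [[2/3, 1/3], [-5/6, -1/6]].
det N = -1, so N⁻¹ = [[5, -6], [-1, 1]].
K⁻¹A = [[0, -3], [-7, -37]].
M = (K⁻¹A)N⁻¹ = [[3, -3], [2, 5]].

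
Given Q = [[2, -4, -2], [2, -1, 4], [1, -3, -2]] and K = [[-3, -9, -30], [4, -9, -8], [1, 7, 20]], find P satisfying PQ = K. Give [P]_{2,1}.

4

Since Q sits to the right of P, P = KQ⁻¹.
Q has determinant 6; Q⁻¹ = [[7/3, -1/3, -3], [4/3, -1/3, -2], [-5/6, 1/3, 1]].
P = KQ⁻¹ = [[-3, -9, -30], [4, -9, -8], [1, 7, 20]] · [[7/3, -1/3, -3], [4/3, -1/3, -2], [-5/6, 1/3, 1]] = [[6, -6, -3], [4, -1, -2], [-5, 4, 3]].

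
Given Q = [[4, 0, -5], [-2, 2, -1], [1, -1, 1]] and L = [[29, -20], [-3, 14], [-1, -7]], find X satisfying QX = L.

Q is on the left of X, so left-multiply by Q⁻¹: X = Q⁻¹L.
det Q = 4; the adjugate gives Q⁻¹ = [[1/4, 5/4, 5/2], [1/4, 9/4, 7/2], [0, 1, 2]].
X = Q⁻¹L = [[1/4, 5/4, 5/2], [1/4, 9/4, 7/2], [0, 1, 2]] · [[29, -20], [-3, 14], [-1, -7]] = [[1, -5], [-3, 2], [-5, 0]].

X = [[1, -5], [-3, 2], [-5, 0]]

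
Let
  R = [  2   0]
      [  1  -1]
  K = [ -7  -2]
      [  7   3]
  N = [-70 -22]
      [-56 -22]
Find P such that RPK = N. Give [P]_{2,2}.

Isolating P: multiply by R⁻¹ from the left and K⁻¹ from the right, so P = R⁻¹NK⁻¹.
det R = -2; the adjugate gives R⁻¹ = [[1/2, 0], [1/2, -1]].
K has determinant -7; K⁻¹ = [[-3/7, -2/7], [1, 1]].
R⁻¹N = [[-35, -11], [21, 11]].
P = (R⁻¹N)K⁻¹ = [[4, -1], [2, 5]].

5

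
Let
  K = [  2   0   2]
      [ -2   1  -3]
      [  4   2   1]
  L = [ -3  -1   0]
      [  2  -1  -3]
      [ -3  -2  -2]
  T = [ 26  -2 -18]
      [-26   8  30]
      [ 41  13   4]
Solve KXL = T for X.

X = [[5, 1, -5], [3, 4, -4], [-3, 4, 2]]

Isolating X: multiply by K⁻¹ from the left and L⁻¹ from the right, so X = K⁻¹TL⁻¹.
det K = -2; the adjugate gives K⁻¹ = [[-7/2, -2, 1], [5, 3, -1], [4, 2, -1]].
L has determinant -1; L⁻¹ = [[4, 2, -3], [-13, -6, 9], [7, 3, -5]].
K⁻¹T = [[2, 4, 7], [11, 1, -4], [11, -5, -16]].
X = (K⁻¹T)L⁻¹ = [[5, 1, -5], [3, 4, -4], [-3, 4, 2]].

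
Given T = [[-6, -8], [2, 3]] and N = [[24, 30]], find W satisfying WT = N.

W = [[-6, -6]]

Since T sits to the right of W, W = NT⁻¹.
det T = -2; the adjugate gives T⁻¹ = [[-3/2, -4], [1, 3]].
W = NT⁻¹ = [[24, 30]] · [[-3/2, -4], [1, 3]] = [[-6, -6]].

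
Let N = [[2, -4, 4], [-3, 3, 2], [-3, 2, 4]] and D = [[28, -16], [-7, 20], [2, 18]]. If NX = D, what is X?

Since N multiplies X on the left, X = N⁻¹D.
N has determinant 4; N⁻¹ = [[2, 6, -5], [3/2, 5, -4], [3/4, 2, -3/2]].
X = N⁻¹D = [[2, 6, -5], [3/2, 5, -4], [3/4, 2, -3/2]] · [[28, -16], [-7, 20], [2, 18]] = [[4, -2], [-1, 4], [4, 1]].

X = [[4, -2], [-1, 4], [4, 1]]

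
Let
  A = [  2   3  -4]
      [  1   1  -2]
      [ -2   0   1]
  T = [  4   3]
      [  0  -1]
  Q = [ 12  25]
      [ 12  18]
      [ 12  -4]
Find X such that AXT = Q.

X = [[-4, -5], [-3, 2], [-5, 3]]

X = A⁻¹QT⁻¹ (apply A⁻¹ on the left and T⁻¹ on the right).
det A = 3, so A⁻¹ = [[1/3, -1, -2/3], [1, -2, 0], [2/3, -2, -1/3]].
det T = -4; the adjugate gives T⁻¹ = [[1/4, 3/4], [0, -1]].
A⁻¹Q = [[-16, -7], [-12, -11], [-20, -18]].
X = (A⁻¹Q)T⁻¹ = [[-4, -5], [-3, 2], [-5, 3]].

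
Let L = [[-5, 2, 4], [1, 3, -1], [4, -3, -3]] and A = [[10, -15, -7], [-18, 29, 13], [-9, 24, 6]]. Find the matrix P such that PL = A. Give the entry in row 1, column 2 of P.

-2

L is on the right of P, so right-multiply by L⁻¹: P = AL⁻¹.
L has determinant -2; L⁻¹ = [[6, 3, 7], [1/2, 1/2, 1/2], [15/2, 7/2, 17/2]].
P = AL⁻¹ = [[10, -15, -7], [-18, 29, 13], [-9, 24, 6]] · [[6, 3, 7], [1/2, 1/2, 1/2], [15/2, 7/2, 17/2]] = [[0, -2, 3], [4, 6, -1], [3, 6, 0]].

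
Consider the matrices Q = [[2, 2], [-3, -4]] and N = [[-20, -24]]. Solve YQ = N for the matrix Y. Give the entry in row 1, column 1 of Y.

-4

Q is on the right of Y, so right-multiply by Q⁻¹: Y = NQ⁻¹.
Q has determinant -2; Q⁻¹ = [[2, 1], [-3/2, -1]].
Y = NQ⁻¹ = [[-20, -24]] · [[2, 1], [-3/2, -1]] = [[-4, 4]].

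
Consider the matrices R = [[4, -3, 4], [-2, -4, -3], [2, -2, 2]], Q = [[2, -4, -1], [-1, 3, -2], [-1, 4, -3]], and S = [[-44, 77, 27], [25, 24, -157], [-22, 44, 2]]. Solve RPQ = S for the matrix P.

P = R⁻¹SQ⁻¹ (apply R⁻¹ on the left and Q⁻¹ on the right).
R has determinant -2; R⁻¹ = [[7, 1, -25/2], [1, 0, -2], [-6, -1, 11]].
det Q = 3; the adjugate gives Q⁻¹ = [[-1/3, -16/3, 11/3], [-1/3, -7/3, 5/3], [-1/3, -4/3, 2/3]].
R⁻¹S = [[-8, 13, 7], [0, -11, 23], [-3, -2, 17]].
P = (R⁻¹S)Q⁻¹ = [[-4, 3, -3], [-4, -5, -3], [-4, -2, -3]].

P = [[-4, 3, -3], [-4, -5, -3], [-4, -2, -3]]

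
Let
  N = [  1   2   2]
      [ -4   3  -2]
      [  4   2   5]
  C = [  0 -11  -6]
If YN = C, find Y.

Y = [[-4, -1, 0]]

Since N sits to the right of Y, Y = CN⁻¹.
det N = 3, so N⁻¹ = [[19/3, -2, -10/3], [4, -1, -2], [-20/3, 2, 11/3]].
Y = CN⁻¹ = [[0, -11, -6]] · [[19/3, -2, -10/3], [4, -1, -2], [-20/3, 2, 11/3]] = [[-4, -1, 0]].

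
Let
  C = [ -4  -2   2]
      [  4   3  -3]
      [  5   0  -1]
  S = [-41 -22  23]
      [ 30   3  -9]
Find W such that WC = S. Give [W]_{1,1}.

Right-multiplying both sides by C⁻¹ gives W = SC⁻¹.
det C = 4; the adjugate gives C⁻¹ = [[-3/4, -1/2, 0], [-11/4, -3/2, -1], [-15/4, -5/2, -1]].
W = SC⁻¹ = [[-41, -22, 23], [30, 3, -9]] · [[-3/4, -1/2, 0], [-11/4, -3/2, -1], [-15/4, -5/2, -1]] = [[5, -4, -1], [3, 3, 6]].

5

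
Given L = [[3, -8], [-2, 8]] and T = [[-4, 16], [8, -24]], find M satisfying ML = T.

M = [[0, 2], [2, -1]]

L is on the right of M, so right-multiply by L⁻¹: M = TL⁻¹.
det L = 8; the adjugate gives L⁻¹ = [[1, 1], [1/4, 3/8]].
M = TL⁻¹ = [[-4, 16], [8, -24]] · [[1, 1], [1/4, 3/8]] = [[0, 2], [2, -1]].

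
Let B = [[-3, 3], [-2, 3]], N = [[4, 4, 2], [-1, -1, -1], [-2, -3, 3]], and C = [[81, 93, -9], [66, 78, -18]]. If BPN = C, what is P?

P = B⁻¹CN⁻¹ (apply B⁻¹ on the left and N⁻¹ on the right).
B has determinant -3; B⁻¹ = [[-1, 1], [-2/3, 1]].
N has determinant -2; N⁻¹ = [[3, 9, 1], [-5/2, -8, -1], [-1/2, -2, 0]].
B⁻¹C = [[-15, -15, -9], [12, 16, -12]].
P = (B⁻¹C)N⁻¹ = [[-3, 3, 0], [2, 4, -4]].

P = [[-3, 3, 0], [2, 4, -4]]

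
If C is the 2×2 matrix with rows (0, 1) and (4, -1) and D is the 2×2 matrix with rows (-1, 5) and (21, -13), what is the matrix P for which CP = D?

P = [[5, -2], [-1, 5]]

C is on the left of P, so left-multiply by C⁻¹: P = C⁻¹D.
det C = -4, so C⁻¹ = [[1/4, 1/4], [1, 0]].
P = C⁻¹D = [[1/4, 1/4], [1, 0]] · [[-1, 5], [21, -13]] = [[5, -2], [-1, 5]].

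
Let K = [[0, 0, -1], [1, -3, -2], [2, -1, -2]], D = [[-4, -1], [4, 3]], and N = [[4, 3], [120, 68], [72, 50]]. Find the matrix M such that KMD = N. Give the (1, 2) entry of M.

5

Isolating M: multiply by K⁻¹ from the left and D⁻¹ from the right, so M = K⁻¹ND⁻¹.
K has determinant -5; K⁻¹ = [[-4/5, -1/5, 3/5], [2/5, -2/5, 1/5], [-1, 0, 0]].
D has determinant -8; D⁻¹ = [[-3/8, -1/8], [1/2, 1/2]].
K⁻¹N = [[16, 14], [-32, -16], [-4, -3]].
M = (K⁻¹N)D⁻¹ = [[1, 5], [4, -4], [0, -1]].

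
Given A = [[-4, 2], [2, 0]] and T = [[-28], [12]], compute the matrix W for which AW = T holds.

Since A multiplies W on the left, W = A⁻¹T.
det A = -4, so A⁻¹ = [[0, 1/2], [1/2, 1]].
W = A⁻¹T = [[0, 1/2], [1/2, 1]] · [[-28], [12]] = [[6], [-2]].

W = [[6], [-2]]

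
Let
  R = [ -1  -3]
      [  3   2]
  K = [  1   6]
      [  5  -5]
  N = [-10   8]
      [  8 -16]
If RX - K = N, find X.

X = [[3, -5], [2, -3]]

RX = N + K = [[-9, 14], [13, -21]].
Left-multiplying both sides by R⁻¹ gives X = R⁻¹(N + K).
det R = 7; the adjugate gives R⁻¹ = [[2/7, 3/7], [-3/7, -1/7]].
X = R⁻¹(N + K) = [[3, -5], [2, -3]].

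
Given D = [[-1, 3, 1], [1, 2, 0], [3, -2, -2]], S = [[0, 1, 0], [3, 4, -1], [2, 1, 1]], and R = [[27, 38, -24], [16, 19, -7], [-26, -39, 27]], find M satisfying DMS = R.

Left-multiply by D⁻¹ and right-multiply by S⁻¹: M = D⁻¹RS⁻¹.
det D = 2, so D⁻¹ = [[-2, 2, -1], [1, -1/2, 1/2], [-4, 7/2, -5/2]].
det S = -5, so S⁻¹ = [[-1, 1/5, 1/5], [1, 0, 0], [1, -2/5, 3/5]].
D⁻¹R = [[4, 1, 7], [6, 9, -7], [13, 12, 4]].
M = (D⁻¹R)S⁻¹ = [[4, -2, 5], [-4, 4, -3], [3, 1, 5]].

M = [[4, -2, 5], [-4, 4, -3], [3, 1, 5]]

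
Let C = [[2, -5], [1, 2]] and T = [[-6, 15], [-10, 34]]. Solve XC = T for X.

C is on the right of X, so right-multiply by C⁻¹: X = TC⁻¹.
det C = 9; the adjugate gives C⁻¹ = [[2/9, 5/9], [-1/9, 2/9]].
X = TC⁻¹ = [[-6, 15], [-10, 34]] · [[2/9, 5/9], [-1/9, 2/9]] = [[-3, 0], [-6, 2]].

X = [[-3, 0], [-6, 2]]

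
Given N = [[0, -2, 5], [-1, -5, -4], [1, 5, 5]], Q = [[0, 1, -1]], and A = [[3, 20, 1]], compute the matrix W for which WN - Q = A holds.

WN = A + Q = [[3, 21, 0]].
Since N sits to the right of W, W = (A + Q)N⁻¹.
det N = -2; the adjugate gives N⁻¹ = [[5/2, -35/2, -33/2], [-1/2, 5/2, 5/2], [0, 1, 1]].
W = (A + Q)N⁻¹ = [[-3, 0, 3]].

W = [[-3, 0, 3]]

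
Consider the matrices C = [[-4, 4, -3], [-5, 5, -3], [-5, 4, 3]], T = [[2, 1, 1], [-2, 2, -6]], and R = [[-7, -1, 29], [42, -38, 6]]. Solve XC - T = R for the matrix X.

XC = R + T = [[-5, 0, 30], [40, -36, 0]].
C is on the right of X, so right-multiply by C⁻¹: X = (R + T)C⁻¹.
det C = -3, so C⁻¹ = [[-9, 8, -1], [-10, 9, -1], [-5/3, 4/3, 0]].
X = (R + T)C⁻¹ = [[-5, 0, 5], [0, -4, -4]].

X = [[-5, 0, 5], [0, -4, -4]]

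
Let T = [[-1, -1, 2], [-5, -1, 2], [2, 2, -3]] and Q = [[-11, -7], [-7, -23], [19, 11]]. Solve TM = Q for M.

M = [[-1, 4], [6, -3], [-3, -3]]

Since T multiplies M on the left, M = T⁻¹Q.
det T = -4, so T⁻¹ = [[1/4, -1/4, 0], [11/4, 1/4, 2], [2, 0, 1]].
M = T⁻¹Q = [[1/4, -1/4, 0], [11/4, 1/4, 2], [2, 0, 1]] · [[-11, -7], [-7, -23], [19, 11]] = [[-1, 4], [6, -3], [-3, -3]].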